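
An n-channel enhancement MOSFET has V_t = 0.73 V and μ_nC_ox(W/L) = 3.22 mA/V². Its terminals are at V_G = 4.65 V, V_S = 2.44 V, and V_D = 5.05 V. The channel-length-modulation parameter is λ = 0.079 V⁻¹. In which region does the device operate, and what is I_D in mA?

Saturation; I_D = 4.25 mA

V_GS = V_G − V_S = 4.65 − 2.44 = 2.21 V; V_DS = V_D − V_S = 5.05 − 2.44 = 2.61 V.
V_ov = V_GS − V_t = 2.21 − 0.73 = 1.48 V.
Since V_DS = 2.61 V ≥ V_ov = 1.48 V, the device is in saturation.
I_D = ½ k_n V_ov² (1 + λ V_DS) = 0.5 × 3.22 × 1.48² × (1 + 0.079 × 2.61) = 4.25 mA.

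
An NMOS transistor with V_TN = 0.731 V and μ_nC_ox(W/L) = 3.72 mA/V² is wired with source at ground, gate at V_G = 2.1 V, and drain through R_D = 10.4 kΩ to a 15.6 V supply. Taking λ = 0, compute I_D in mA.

I_D = 1.47 mA

V_GS = V_G = 2.1 V, so V_ov = 2.1 − 0.731 = 1.37 V.
Assume saturation: I_D = ½ k_n V_ov² = 0.5 × 3.72 × 1.37² = 3.49 mA, giving V_DS = V_DD − I_D R_D = 15.6 − 3.49 × 10.4 = -20.7 V.
But -20.7 V < V_ov = 1.37 V, so the device is actually in triode.
In triode I_D = k_n[V_ov V_DS − ½ V_DS²] and I_D = (V_DD − V_DS)/R_D. Equating: 19.3 V_DS² − 53.96 V_DS + 15.6 = 0, giving V_DS = 0.328 V (the root below V_ov).
I_D = (15.6 − 0.328) / 10.4 = 1.47 mA.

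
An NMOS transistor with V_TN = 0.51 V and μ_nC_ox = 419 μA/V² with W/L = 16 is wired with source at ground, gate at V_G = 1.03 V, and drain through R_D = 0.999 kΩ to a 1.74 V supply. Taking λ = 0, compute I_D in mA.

I_D = 0.906 mA

V_GS = V_G = 1.03 V, so V_ov = 1.03 − 0.51 = 0.52 V.
k_n = μ_nC_ox · (W/L) = 6.704 mA/V².
Assume saturation: I_D = ½ k_n V_ov² = 0.5 × 6.704 × 0.52² = 0.906 mA, giving V_DS = V_DD − I_D R_D = 1.74 − 0.906 × 0.999 = 0.835 V.
V_DS = 0.835 V ≥ V_ov = 0.52 V, confirming saturation.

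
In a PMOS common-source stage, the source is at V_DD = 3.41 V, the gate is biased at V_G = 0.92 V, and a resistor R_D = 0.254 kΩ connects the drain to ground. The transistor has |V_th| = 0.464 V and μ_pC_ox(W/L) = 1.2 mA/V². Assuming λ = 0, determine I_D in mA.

I_D = 2.46 mA

V_SG = V_DD − V_G = 3.41 − 0.92 = 2.49 V, so V_ov = 2.49 − 0.464 = 2.03 V.
Assume saturation: I_D = ½ k_p V_ov² = 0.5 × 1.2 × 2.03² = 2.46 mA, giving V_SD = V_DD − I_D R_D = 3.41 − 2.46 × 0.254 = 2.78 V.
V_SD = 2.78 V ≥ V_ov = 2.03 V, confirming saturation.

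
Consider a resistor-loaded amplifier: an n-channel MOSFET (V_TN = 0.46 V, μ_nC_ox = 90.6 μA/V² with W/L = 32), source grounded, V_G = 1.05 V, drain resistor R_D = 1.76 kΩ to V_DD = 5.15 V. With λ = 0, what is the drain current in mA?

I_D = 0.505 mA

V_GS = V_G = 1.05 V, so V_ov = 1.05 − 0.46 = 0.59 V.
k_n = μ_nC_ox · (W/L) = 2.899 mA/V².
Assume saturation: I_D = ½ k_n V_ov² = 0.5 × 2.899 × 0.59² = 0.505 mA, giving V_DS = V_DD − I_D R_D = 5.15 − 0.505 × 1.76 = 4.26 V.
V_DS = 4.26 V ≥ V_ov = 0.59 V, confirming saturation.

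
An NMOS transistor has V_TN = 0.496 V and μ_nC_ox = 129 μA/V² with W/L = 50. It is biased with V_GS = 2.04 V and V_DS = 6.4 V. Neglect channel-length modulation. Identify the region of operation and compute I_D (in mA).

k_n = μ_nC_ox · (W/L) = 6.45 mA/V².
V_ov = V_GS − V_TN = 2.04 − 0.496 = 1.54 V.
Since V_DS = 6.4 V ≥ V_ov = 1.54 V, the device is in saturation.
I_D = ½ k_n V_ov² = 0.5 × 6.45 × 1.54² = 7.69 mA.

Saturation; I_D = 7.69 mA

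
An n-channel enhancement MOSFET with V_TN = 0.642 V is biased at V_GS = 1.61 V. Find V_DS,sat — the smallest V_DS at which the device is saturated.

The boundary between triode and saturation is V_DS = V_GS − V_TN = V_ov.
V_ov = 1.61 − 0.642 = 0.968 V.

V_DS,sat = 0.968 V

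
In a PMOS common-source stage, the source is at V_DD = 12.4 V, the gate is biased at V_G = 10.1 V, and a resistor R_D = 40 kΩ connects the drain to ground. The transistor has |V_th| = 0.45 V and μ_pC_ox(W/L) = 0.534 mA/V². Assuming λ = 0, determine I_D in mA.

V_SG = V_DD − V_G = 12.4 − 10.1 = 2.3 V, so V_ov = 2.3 − 0.45 = 1.85 V.
Assume saturation: I_D = ½ k_p V_ov² = 0.5 × 0.534 × 1.85² = 0.914 mA, giving V_SD = V_DD − I_D R_D = 12.4 − 0.914 × 40 = -24.2 V.
But -24.2 V < V_ov = 1.85 V, so the device is actually in triode.
In triode I_D = k_p[V_ov V_SD − ½ V_SD²] and I_D = (V_DD − V_SD)/R_D. Equating: 10.7 V_SD² − 40.52 V_SD + 12.4 = 0, giving V_SD = 0.336 V (the root below V_ov).
I_D = (12.4 − 0.336) / 40 = 0.302 mA.

I_D = 0.302 mA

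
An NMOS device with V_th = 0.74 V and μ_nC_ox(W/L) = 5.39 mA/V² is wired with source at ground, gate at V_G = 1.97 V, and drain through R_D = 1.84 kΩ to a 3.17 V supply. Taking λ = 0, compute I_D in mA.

I_D = 1.58 mA

V_GS = V_G = 1.97 V, so V_ov = 1.97 − 0.74 = 1.23 V.
Assume saturation: I_D = ½ k_n V_ov² = 0.5 × 5.39 × 1.23² = 4.08 mA, giving V_DS = V_DD − I_D R_D = 3.17 − 4.08 × 1.84 = -4.33 V.
But -4.33 V < V_ov = 1.23 V, so the device is actually in triode.
In triode I_D = k_n[V_ov V_DS − ½ V_DS²] and I_D = (V_DD − V_DS)/R_D. Equating: 4.96 V_DS² − 13.2 V_DS + 3.17 = 0, giving V_DS = 0.267 V (the root below V_ov).
I_D = (3.17 − 0.267) / 1.84 = 1.58 mA.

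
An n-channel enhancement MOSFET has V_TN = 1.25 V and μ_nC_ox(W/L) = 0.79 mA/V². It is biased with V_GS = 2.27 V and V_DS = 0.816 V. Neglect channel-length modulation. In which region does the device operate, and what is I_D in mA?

V_ov = V_GS − V_TN = 2.27 − 1.25 = 1.02 V.
Since V_DS = 0.816 V < V_ov = 1.02 V, the device is in the triode region.
I_D = k_n [V_ov · V_DS − ½ V_DS²] = 0.79 × [1.02 × 0.816 − 0.5 × 0.816²] = 0.395 mA.

Triode; I_D = 0.395 mA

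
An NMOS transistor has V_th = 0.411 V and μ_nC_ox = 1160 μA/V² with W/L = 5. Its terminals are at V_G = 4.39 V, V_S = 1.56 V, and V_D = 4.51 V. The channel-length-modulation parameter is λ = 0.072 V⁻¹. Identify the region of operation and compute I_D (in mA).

V_GS = V_G − V_S = 4.39 − 1.56 = 2.83 V; V_DS = V_D − V_S = 4.51 − 1.56 = 2.95 V.
k_n = μ_nC_ox · (W/L) = 5.8 mA/V².
V_ov = V_GS − V_th = 2.83 − 0.411 = 2.42 V.
Since V_DS = 2.95 V ≥ V_ov = 2.42 V, the device is in saturation.
I_D = ½ k_n V_ov² (1 + λ V_DS) = 0.5 × 5.8 × 2.42² × (1 + 0.072 × 2.95) = 20.6 mA.

Saturation; I_D = 20.6 mA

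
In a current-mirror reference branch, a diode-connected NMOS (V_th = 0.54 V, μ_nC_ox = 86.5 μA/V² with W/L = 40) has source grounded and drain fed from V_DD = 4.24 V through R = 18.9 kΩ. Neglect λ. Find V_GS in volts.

With gate tied to drain, V_GS = V_DS ≥ V_GS − V_th, so the device is in saturation.
k_n = μ_nC_ox · (W/L) = 3.46 mA/V².
KCL at the drain: ½ k_n (V_GS − V_th)² = (V_DD − V_GS)/R.
Let x = V_GS − 0.54. Then 32.7 x² + x − 3.7 = 0, giving x = 0.321 V (positive root), so V_GS = 0.861 V.
I_D = (V_DD − V_GS)/R = (4.24 − 0.861) / 18.9 = 0.179 mA.

V_GS = 0.861 V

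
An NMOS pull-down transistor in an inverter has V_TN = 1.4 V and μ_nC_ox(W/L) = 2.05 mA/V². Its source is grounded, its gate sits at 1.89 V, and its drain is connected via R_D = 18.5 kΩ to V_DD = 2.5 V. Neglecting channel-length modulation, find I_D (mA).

I_D = 0.127 mA

V_GS = V_G = 1.89 V, so V_ov = 1.89 − 1.4 = 0.49 V.
Assume saturation: I_D = ½ k_n V_ov² = 0.5 × 2.05 × 0.49² = 0.246 mA, giving V_DS = V_DD − I_D R_D = 2.5 − 0.246 × 18.5 = -2.05 V.
But -2.05 V < V_ov = 0.49 V, so the device is actually in triode.
In triode I_D = k_n[V_ov V_DS − ½ V_DS²] and I_D = (V_DD − V_DS)/R_D. Equating: 19 V_DS² − 19.58 V_DS + 2.5 = 0, giving V_DS = 0.149 V (the root below V_ov).
I_D = (2.5 − 0.149) / 18.5 = 0.127 mA.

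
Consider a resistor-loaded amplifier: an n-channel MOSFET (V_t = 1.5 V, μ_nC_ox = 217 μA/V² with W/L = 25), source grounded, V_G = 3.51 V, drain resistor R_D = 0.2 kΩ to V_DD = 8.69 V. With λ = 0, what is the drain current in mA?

V_GS = V_G = 3.51 V, so V_ov = 3.51 − 1.5 = 2.01 V.
k_n = μ_nC_ox · (W/L) = 5.425 mA/V².
Assume saturation: I_D = ½ k_n V_ov² = 0.5 × 5.425 × 2.01² = 11 mA, giving V_DS = V_DD − I_D R_D = 8.69 − 11 × 0.2 = 6.5 V.
V_DS = 6.5 V ≥ V_ov = 2.01 V, confirming saturation.

I_D = 11.0 mA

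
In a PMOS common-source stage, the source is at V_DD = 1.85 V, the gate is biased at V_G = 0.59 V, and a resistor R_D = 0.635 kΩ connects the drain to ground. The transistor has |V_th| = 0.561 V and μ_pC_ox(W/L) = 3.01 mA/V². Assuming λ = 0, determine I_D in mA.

I_D = 0.735 mA

V_SG = V_DD − V_G = 1.85 − 0.59 = 1.26 V, so V_ov = 1.26 − 0.561 = 0.699 V.
Assume saturation: I_D = ½ k_p V_ov² = 0.5 × 3.01 × 0.699² = 0.735 mA, giving V_SD = V_DD − I_D R_D = 1.85 − 0.735 × 0.635 = 1.38 V.
V_SD = 1.38 V ≥ V_ov = 0.699 V, confirming saturation.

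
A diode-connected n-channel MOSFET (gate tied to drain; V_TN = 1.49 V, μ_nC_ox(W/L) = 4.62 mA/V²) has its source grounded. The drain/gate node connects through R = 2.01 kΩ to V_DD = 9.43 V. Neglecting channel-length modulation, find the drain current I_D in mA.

I_D = 3.35 mA

With gate tied to drain, V_GS = V_DS ≥ V_GS − V_TN, so the device is in saturation.
KCL at the drain: ½ k_n (V_GS − V_TN)² = (V_DD − V_GS)/R.
Let x = V_GS − 1.49. Then 4.64 x² + x − 7.94 = 0, giving x = 1.2 V (positive root), so V_GS = 2.69 V.
I_D = (V_DD − V_GS)/R = (9.43 − 2.69) / 2.01 = 3.35 mA.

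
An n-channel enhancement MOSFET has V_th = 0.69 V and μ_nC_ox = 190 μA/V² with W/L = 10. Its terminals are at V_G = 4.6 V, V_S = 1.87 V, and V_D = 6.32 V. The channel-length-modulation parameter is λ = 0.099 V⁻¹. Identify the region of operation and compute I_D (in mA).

Saturation; I_D = 5.70 mA

V_GS = V_G − V_S = 4.6 − 1.87 = 2.73 V; V_DS = V_D − V_S = 6.32 − 1.87 = 4.45 V.
k_n = μ_nC_ox · (W/L) = 1.9 mA/V².
V_ov = V_GS − V_th = 2.73 − 0.69 = 2.04 V.
Since V_DS = 4.45 V ≥ V_ov = 2.04 V, the device is in saturation.
I_D = ½ k_n V_ov² (1 + λ V_DS) = 0.5 × 1.9 × 2.04² × (1 + 0.099 × 4.45) = 5.7 mA.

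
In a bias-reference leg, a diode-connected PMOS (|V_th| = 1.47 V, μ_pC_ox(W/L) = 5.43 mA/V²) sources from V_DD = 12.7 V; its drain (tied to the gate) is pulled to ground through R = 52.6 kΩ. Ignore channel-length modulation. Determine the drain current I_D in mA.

With gate tied to drain, V_SG = V_SD ≥ V_SG − |V_th|, so the device is in saturation.
KCL at the drain: ½ k_p (V_SG − |V_th|)² = (V_DD − V_SG)/R.
Let x = V_SG − 1.47. Then 143 x² + x − 11.23 = 0, giving x = 0.277 V (positive root), so V_SG = 1.75 V.
I_D = (V_DD − V_SG)/R = (12.7 − 1.75) / 52.6 = 0.208 mA.

I_D = 0.208 mA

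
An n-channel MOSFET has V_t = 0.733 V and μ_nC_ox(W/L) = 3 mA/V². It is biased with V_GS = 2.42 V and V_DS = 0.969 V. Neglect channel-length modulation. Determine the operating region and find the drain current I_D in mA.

Triode; I_D = 3.50 mA

V_ov = V_GS − V_t = 2.42 − 0.733 = 1.69 V.
Since V_DS = 0.969 V < V_ov = 1.69 V, the device is in the triode region.
I_D = k_n [V_ov · V_DS − ½ V_DS²] = 3 × [1.69 × 0.969 − 0.5 × 0.969²] = 3.5 mA.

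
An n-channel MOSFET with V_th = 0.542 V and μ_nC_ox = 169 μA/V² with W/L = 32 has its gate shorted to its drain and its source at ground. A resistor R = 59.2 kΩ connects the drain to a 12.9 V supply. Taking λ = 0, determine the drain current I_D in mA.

With gate tied to drain, V_GS = V_DS ≥ V_GS − V_th, so the device is in saturation.
k_n = μ_nC_ox · (W/L) = 5.408 mA/V².
KCL at the drain: ½ k_n (V_GS − V_th)² = (V_DD − V_GS)/R.
Let x = V_GS − 0.542. Then 160 x² + x − 12.36 = 0, giving x = 0.275 V (positive root), so V_GS = 0.817 V.
I_D = (V_DD − V_GS)/R = (12.9 − 0.817) / 59.2 = 0.204 mA.

I_D = 0.204 mA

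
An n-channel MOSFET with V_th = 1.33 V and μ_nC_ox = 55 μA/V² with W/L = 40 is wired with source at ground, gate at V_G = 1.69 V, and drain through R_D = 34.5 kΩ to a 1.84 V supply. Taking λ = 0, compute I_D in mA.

I_D = 0.0512 mA

V_GS = V_G = 1.69 V, so V_ov = 1.69 − 1.33 = 0.36 V.
k_n = μ_nC_ox · (W/L) = 2.2 mA/V².
Assume saturation: I_D = ½ k_n V_ov² = 0.5 × 2.2 × 0.36² = 0.143 mA, giving V_DS = V_DD − I_D R_D = 1.84 − 0.143 × 34.5 = -3.08 V.
But -3.08 V < V_ov = 0.36 V, so the device is actually in triode.
In triode I_D = k_n[V_ov V_DS − ½ V_DS²] and I_D = (V_DD − V_DS)/R_D. Equating: 38 V_DS² − 28.32 V_DS + 1.84 = 0, giving V_DS = 0.0719 V (the root below V_ov).
I_D = (1.84 − 0.0719) / 34.5 = 0.0512 mA.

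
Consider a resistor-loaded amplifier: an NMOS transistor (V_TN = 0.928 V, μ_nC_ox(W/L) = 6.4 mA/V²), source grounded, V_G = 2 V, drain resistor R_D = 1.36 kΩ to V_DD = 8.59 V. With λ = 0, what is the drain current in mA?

I_D = 3.68 mA

V_GS = V_G = 2 V, so V_ov = 2 − 0.928 = 1.07 V.
Assume saturation: I_D = ½ k_n V_ov² = 0.5 × 6.4 × 1.07² = 3.68 mA, giving V_DS = V_DD − I_D R_D = 8.59 − 3.68 × 1.36 = 3.59 V.
V_DS = 3.59 V ≥ V_ov = 1.07 V, confirming saturation.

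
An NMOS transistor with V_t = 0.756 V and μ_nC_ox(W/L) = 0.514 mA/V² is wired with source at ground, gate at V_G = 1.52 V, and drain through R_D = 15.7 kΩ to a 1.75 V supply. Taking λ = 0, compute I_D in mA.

I_D = 0.0928 mA

V_GS = V_G = 1.52 V, so V_ov = 1.52 − 0.756 = 0.764 V.
Assume saturation: I_D = ½ k_n V_ov² = 0.5 × 0.514 × 0.764² = 0.15 mA, giving V_DS = V_DD − I_D R_D = 1.75 − 0.15 × 15.7 = -0.605 V.
But -0.605 V < V_ov = 0.764 V, so the device is actually in triode.
In triode I_D = k_n[V_ov V_DS − ½ V_DS²] and I_D = (V_DD − V_DS)/R_D. Equating: 4.03 V_DS² − 7.165 V_DS + 1.75 = 0, giving V_DS = 0.292 V (the root below V_ov).
I_D = (1.75 − 0.292) / 15.7 = 0.0928 mA.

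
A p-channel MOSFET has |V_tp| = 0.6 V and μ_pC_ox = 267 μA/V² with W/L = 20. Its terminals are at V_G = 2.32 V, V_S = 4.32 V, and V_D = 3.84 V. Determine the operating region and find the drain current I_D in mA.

V_SG = V_S − V_G = 4.32 − 2.32 = 2 V; V_SD = V_S − V_D = 4.32 − 3.84 = 0.48 V.
k_p = μ_pC_ox · (W/L) = 5.34 mA/V².
V_ov = V_SG − |V_tp| = 2 − 0.6 = 1.4 V.
Since V_SD = 0.48 V < V_ov = 1.4 V, the device is in the triode region.
I_D = k_p [V_ov · V_SD − ½ V_SD²] = 5.34 × [1.4 × 0.48 − 0.5 × 0.48²] = 2.97 mA.

Triode; I_D = 2.97 mA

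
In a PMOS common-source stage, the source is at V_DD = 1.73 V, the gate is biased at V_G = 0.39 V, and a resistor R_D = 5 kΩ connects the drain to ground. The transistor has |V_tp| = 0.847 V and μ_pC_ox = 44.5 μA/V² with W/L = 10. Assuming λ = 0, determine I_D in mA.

V_SG = V_DD − V_G = 1.73 − 0.39 = 1.34 V, so V_ov = 1.34 − 0.847 = 0.493 V.
k_p = μ_pC_ox · (W/L) = 0.445 mA/V².
Assume saturation: I_D = ½ k_p V_ov² = 0.5 × 0.445 × 0.493² = 0.0541 mA, giving V_SD = V_DD − I_D R_D = 1.73 − 0.0541 × 5 = 1.46 V.
V_SD = 1.46 V ≥ V_ov = 0.493 V, confirming saturation.

I_D = 0.0541 mA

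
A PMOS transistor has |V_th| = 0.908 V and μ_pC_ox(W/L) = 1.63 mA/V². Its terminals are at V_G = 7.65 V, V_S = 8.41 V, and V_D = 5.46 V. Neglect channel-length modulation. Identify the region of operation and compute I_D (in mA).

V_SG = V_S − V_G = 8.41 − 7.65 = 0.76 V; V_SD = V_S − V_D = 8.41 − 5.46 = 2.95 V.
V_SG = 0.76 V < |V_th| = 0.908 V, so the transistor is in cutoff.

Cutoff; I_D = 0 mA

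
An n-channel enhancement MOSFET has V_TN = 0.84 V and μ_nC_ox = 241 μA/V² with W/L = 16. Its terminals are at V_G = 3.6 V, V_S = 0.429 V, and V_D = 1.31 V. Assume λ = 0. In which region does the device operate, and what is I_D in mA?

V_GS = V_G − V_S = 3.6 − 0.429 = 3.17 V; V_DS = V_D − V_S = 1.31 − 0.429 = 0.881 V.
k_n = μ_nC_ox · (W/L) = 3.856 mA/V².
V_ov = V_GS − V_TN = 3.17 − 0.84 = 2.33 V.
Since V_DS = 0.881 V < V_ov = 2.33 V, the device is in the triode region.
I_D = k_n [V_ov · V_DS − ½ V_DS²] = 3.856 × [2.33 × 0.881 − 0.5 × 0.881²] = 6.42 mA.

Triode; I_D = 6.42 mA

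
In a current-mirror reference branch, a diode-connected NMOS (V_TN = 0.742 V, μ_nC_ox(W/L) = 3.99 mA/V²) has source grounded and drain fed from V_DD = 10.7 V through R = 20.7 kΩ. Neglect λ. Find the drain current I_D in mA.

I_D = 0.458 mA

With gate tied to drain, V_GS = V_DS ≥ V_GS − V_TN, so the device is in saturation.
KCL at the drain: ½ k_n (V_GS − V_TN)² = (V_DD − V_GS)/R.
Let x = V_GS − 0.742. Then 41.3 x² + x − 9.958 = 0, giving x = 0.479 V (positive root), so V_GS = 1.22 V.
I_D = (V_DD − V_GS)/R = (10.7 − 1.22) / 20.7 = 0.458 mA.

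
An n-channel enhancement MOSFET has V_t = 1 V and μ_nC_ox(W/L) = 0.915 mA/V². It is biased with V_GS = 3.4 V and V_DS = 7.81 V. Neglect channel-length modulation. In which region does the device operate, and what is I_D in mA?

Saturation; I_D = 2.64 mA

V_ov = V_GS − V_t = 3.4 − 1 = 2.4 V.
Since V_DS = 7.81 V ≥ V_ov = 2.4 V, the device is in saturation.
I_D = ½ k_n V_ov² = 0.5 × 0.915 × 2.4² = 2.64 mA.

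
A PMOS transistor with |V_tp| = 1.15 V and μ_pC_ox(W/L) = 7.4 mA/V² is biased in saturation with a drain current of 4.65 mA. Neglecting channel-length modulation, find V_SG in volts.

V_SG = 2.27 V

In saturation I_D = ½ k_p (V_SG − |V_tp|)², so V_SG − |V_tp| = √(2 I_D / k_p) = √(2 × 4.65 / 7.4) = 1.12 V.
V_SG = 1.15 + 1.12 = 2.27 V.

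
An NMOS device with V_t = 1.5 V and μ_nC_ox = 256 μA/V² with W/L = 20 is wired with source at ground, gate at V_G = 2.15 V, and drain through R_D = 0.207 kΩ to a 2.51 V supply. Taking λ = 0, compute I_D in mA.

I_D = 1.08 mA

V_GS = V_G = 2.15 V, so V_ov = 2.15 − 1.5 = 0.65 V.
k_n = μ_nC_ox · (W/L) = 5.12 mA/V².
Assume saturation: I_D = ½ k_n V_ov² = 0.5 × 5.12 × 0.65² = 1.08 mA, giving V_DS = V_DD − I_D R_D = 2.51 − 1.08 × 0.207 = 2.29 V.
V_DS = 2.29 V ≥ V_ov = 0.65 V, confirming saturation.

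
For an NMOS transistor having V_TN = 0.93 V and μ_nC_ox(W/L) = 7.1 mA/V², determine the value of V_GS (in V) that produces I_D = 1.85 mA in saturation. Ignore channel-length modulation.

V_GS = 1.65 V

In saturation I_D = ½ k_n (V_GS − V_TN)², so V_GS − V_TN = √(2 I_D / k_n) = √(2 × 1.85 / 7.1) = 0.722 V.
V_GS = 0.93 + 0.722 = 1.65 V.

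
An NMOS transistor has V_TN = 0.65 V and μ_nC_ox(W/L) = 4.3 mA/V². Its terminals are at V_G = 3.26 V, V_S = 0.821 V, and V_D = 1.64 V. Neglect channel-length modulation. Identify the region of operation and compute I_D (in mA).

Triode; I_D = 4.86 mA

V_GS = V_G − V_S = 3.26 − 0.821 = 2.44 V; V_DS = V_D − V_S = 1.64 − 0.821 = 0.819 V.
V_ov = V_GS − V_TN = 2.44 − 0.65 = 1.79 V.
Since V_DS = 0.819 V < V_ov = 1.79 V, the device is in the triode region.
I_D = k_n [V_ov · V_DS − ½ V_DS²] = 4.3 × [1.79 × 0.819 − 0.5 × 0.819²] = 4.86 mA.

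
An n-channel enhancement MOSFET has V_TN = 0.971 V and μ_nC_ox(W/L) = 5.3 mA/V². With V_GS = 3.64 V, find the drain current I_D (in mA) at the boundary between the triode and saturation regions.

At the boundary V_DS = V_ov = V_GS − V_TN = 3.64 − 0.971 = 2.67 V.
I_D = ½ k_n V_ov² = 0.5 × 5.3 × 2.67² = 18.9 mA.

I_D = 18.9 mA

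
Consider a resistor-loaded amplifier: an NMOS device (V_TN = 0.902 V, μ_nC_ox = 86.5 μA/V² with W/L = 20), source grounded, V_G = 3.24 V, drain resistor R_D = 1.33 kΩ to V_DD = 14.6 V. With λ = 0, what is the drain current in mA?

V_GS = V_G = 3.24 V, so V_ov = 3.24 − 0.902 = 2.34 V.
k_n = μ_nC_ox · (W/L) = 1.73 mA/V².
Assume saturation: I_D = ½ k_n V_ov² = 0.5 × 1.73 × 2.34² = 4.73 mA, giving V_DS = V_DD − I_D R_D = 14.6 − 4.73 × 1.33 = 8.31 V.
V_DS = 8.31 V ≥ V_ov = 2.34 V, confirming saturation.

I_D = 4.73 mA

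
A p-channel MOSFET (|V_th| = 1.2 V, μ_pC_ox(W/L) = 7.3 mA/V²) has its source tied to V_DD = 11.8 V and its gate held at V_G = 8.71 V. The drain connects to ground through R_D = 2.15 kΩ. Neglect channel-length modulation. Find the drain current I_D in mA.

I_D = 5.29 mA

V_SG = V_DD − V_G = 11.8 − 8.71 = 3.09 V, so V_ov = 3.09 − 1.2 = 1.89 V.
Assume saturation: I_D = ½ k_p V_ov² = 0.5 × 7.3 × 1.89² = 13 mA, giving V_SD = V_DD − I_D R_D = 11.8 − 13 × 2.15 = -16.2 V.
But -16.2 V < V_ov = 1.89 V, so the device is actually in triode.
In triode I_D = k_p[V_ov V_SD − ½ V_SD²] and I_D = (V_DD − V_SD)/R_D. Equating: 7.85 V_SD² − 30.66 V_SD + 11.8 = 0, giving V_SD = 0.433 V (the root below V_ov).
I_D = (11.8 − 0.433) / 2.15 = 5.29 mA.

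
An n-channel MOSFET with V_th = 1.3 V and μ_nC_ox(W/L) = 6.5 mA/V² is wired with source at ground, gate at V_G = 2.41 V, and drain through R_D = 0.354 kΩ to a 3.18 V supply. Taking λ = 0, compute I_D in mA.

V_GS = V_G = 2.41 V, so V_ov = 2.41 − 1.3 = 1.11 V.
Assume saturation: I_D = ½ k_n V_ov² = 0.5 × 6.5 × 1.11² = 4 mA, giving V_DS = V_DD − I_D R_D = 3.18 − 4 × 0.354 = 1.76 V.
V_DS = 1.76 V ≥ V_ov = 1.11 V, confirming saturation.

I_D = 4.00 mA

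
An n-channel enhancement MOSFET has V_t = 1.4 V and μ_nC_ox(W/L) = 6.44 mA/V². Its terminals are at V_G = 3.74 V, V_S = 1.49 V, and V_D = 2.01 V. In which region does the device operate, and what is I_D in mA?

V_GS = V_G − V_S = 3.74 − 1.49 = 2.25 V; V_DS = V_D − V_S = 2.01 − 1.49 = 0.52 V.
V_ov = V_GS − V_t = 2.25 − 1.4 = 0.85 V.
Since V_DS = 0.52 V < V_ov = 0.85 V, the device is in the triode region.
I_D = k_n [V_ov · V_DS − ½ V_DS²] = 6.44 × [0.85 × 0.52 − 0.5 × 0.52²] = 1.98 mA.

Triode; I_D = 1.98 mA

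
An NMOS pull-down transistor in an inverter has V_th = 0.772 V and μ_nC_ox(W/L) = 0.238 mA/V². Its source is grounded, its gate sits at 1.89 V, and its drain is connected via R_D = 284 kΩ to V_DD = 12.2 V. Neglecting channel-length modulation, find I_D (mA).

I_D = 0.0424 mA

V_GS = V_G = 1.89 V, so V_ov = 1.89 − 0.772 = 1.12 V.
Assume saturation: I_D = ½ k_n V_ov² = 0.5 × 0.238 × 1.12² = 0.149 mA, giving V_DS = V_DD − I_D R_D = 12.2 − 0.149 × 284 = -30 V.
But -30 V < V_ov = 1.12 V, so the device is actually in triode.
In triode I_D = k_n[V_ov V_DS − ½ V_DS²] and I_D = (V_DD − V_DS)/R_D. Equating: 33.8 V_DS² − 76.57 V_DS + 12.2 = 0, giving V_DS = 0.172 V (the root below V_ov).
I_D = (12.2 − 0.172) / 284 = 0.0424 mA.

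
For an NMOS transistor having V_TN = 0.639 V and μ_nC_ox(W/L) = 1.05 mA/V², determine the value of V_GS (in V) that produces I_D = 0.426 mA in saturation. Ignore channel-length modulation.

In saturation I_D = ½ k_n (V_GS − V_TN)², so V_GS − V_TN = √(2 I_D / k_n) = √(2 × 0.426 / 1.05) = 0.901 V.
V_GS = 0.639 + 0.901 = 1.54 V.

V_GS = 1.54 V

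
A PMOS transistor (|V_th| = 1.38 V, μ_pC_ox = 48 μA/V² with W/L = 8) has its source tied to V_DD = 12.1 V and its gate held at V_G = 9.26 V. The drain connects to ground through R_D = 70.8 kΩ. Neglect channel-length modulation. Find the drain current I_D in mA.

I_D = 0.166 mA

V_SG = V_DD − V_G = 12.1 − 9.26 = 2.84 V, so V_ov = 2.84 − 1.38 = 1.46 V.
k_p = μ_pC_ox · (W/L) = 0.384 mA/V².
Assume saturation: I_D = ½ k_p V_ov² = 0.5 × 0.384 × 1.46² = 0.409 mA, giving V_SD = V_DD − I_D R_D = 12.1 − 0.409 × 70.8 = -16.9 V.
But -16.9 V < V_ov = 1.46 V, so the device is actually in triode.
In triode I_D = k_p[V_ov V_SD − ½ V_SD²] and I_D = (V_DD − V_SD)/R_D. Equating: 13.6 V_SD² − 40.69 V_SD + 12.1 = 0, giving V_SD = 0.335 V (the root below V_ov).
I_D = (12.1 − 0.335) / 70.8 = 0.166 mA.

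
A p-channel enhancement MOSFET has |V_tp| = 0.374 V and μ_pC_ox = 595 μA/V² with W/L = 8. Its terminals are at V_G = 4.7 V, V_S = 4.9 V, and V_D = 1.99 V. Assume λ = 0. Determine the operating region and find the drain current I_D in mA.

V_SG = V_S − V_G = 4.9 − 4.7 = 0.2 V; V_SD = V_S − V_D = 4.9 − 1.99 = 2.91 V.
V_SG = 0.2 V < |V_tp| = 0.374 V, so the transistor is in cutoff.

Cutoff; I_D = 0 mA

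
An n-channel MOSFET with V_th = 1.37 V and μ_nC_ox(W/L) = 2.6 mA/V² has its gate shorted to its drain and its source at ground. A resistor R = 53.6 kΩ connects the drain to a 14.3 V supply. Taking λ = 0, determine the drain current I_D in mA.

With gate tied to drain, V_GS = V_DS ≥ V_GS − V_th, so the device is in saturation.
KCL at the drain: ½ k_n (V_GS − V_th)² = (V_DD − V_GS)/R.
Let x = V_GS − 1.37. Then 69.7 x² + x − 12.93 = 0, giving x = 0.424 V (positive root), so V_GS = 1.79 V.
I_D = (V_DD − V_GS)/R = (14.3 − 1.79) / 53.6 = 0.233 mA.

I_D = 0.233 mA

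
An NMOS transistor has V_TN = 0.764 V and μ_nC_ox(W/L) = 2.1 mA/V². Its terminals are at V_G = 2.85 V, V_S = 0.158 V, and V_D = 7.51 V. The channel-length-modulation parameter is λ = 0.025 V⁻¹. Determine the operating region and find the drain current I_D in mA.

V_GS = V_G − V_S = 2.85 − 0.158 = 2.69 V; V_DS = V_D − V_S = 7.51 − 0.158 = 7.35 V.
V_ov = V_GS − V_TN = 2.69 − 0.764 = 1.93 V.
Since V_DS = 7.35 V ≥ V_ov = 1.93 V, the device is in saturation.
I_D = ½ k_n V_ov² (1 + λ V_DS) = 0.5 × 2.1 × 1.93² × (1 + 0.025 × 7.35) = 4.62 mA.

Saturation; I_D = 4.62 mA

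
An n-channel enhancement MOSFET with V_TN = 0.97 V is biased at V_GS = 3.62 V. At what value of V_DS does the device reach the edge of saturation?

The boundary between triode and saturation is V_DS = V_GS − V_TN = V_ov.
V_ov = 3.62 − 0.97 = 2.65 V.

V_DS,sat = 2.65 V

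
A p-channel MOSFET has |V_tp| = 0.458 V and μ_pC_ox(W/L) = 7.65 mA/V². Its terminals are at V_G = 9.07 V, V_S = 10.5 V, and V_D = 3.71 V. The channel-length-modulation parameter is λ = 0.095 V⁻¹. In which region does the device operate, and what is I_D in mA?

V_SG = V_S − V_G = 10.5 − 9.07 = 1.43 V; V_SD = V_S − V_D = 10.5 − 3.71 = 6.79 V.
V_ov = V_SG − |V_tp| = 1.43 − 0.458 = 0.972 V.
Since V_SD = 6.79 V ≥ V_ov = 0.972 V, the device is in saturation.
I_D = ½ k_p V_ov² (1 + λ V_SD) = 0.5 × 7.65 × 0.972² × (1 + 0.095 × 6.79) = 5.94 mA.

Saturation; I_D = 5.94 mA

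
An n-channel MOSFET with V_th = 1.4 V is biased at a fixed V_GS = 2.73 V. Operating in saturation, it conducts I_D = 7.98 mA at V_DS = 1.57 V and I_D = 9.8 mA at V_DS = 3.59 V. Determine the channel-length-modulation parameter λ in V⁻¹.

λ = 0.137 V⁻¹

With V_GS fixed, I_D ∝ (1 + λ V_DS) in saturation, so I_D2/I_D1 = (1 + λ V_DS2)/(1 + λ V_DS1).
9.8/7.98 = 1.228 = (1 + 3.59 λ)/(1 + 1.57 λ).
Solving: λ (I_D1 V_DS2 − I_D2 V_DS1) = I_D2 − I_D1, so λ = (9.8 − 7.98) / (7.98 × 3.59 − 9.8 × 1.57) = 1.82 / 13.3 = 0.137 V⁻¹.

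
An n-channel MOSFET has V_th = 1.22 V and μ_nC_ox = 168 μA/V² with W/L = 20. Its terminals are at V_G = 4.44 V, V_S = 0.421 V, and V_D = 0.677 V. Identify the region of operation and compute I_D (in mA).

Triode; I_D = 2.30 mA

V_GS = V_G − V_S = 4.44 − 0.421 = 4.02 V; V_DS = V_D − V_S = 0.677 − 0.421 = 0.256 V.
k_n = μ_nC_ox · (W/L) = 3.36 mA/V².
V_ov = V_GS − V_th = 4.02 − 1.22 = 2.8 V.
Since V_DS = 0.256 V < V_ov = 2.8 V, the device is in the triode region.
I_D = k_n [V_ov · V_DS − ½ V_DS²] = 3.36 × [2.8 × 0.256 − 0.5 × 0.256²] = 2.3 mA.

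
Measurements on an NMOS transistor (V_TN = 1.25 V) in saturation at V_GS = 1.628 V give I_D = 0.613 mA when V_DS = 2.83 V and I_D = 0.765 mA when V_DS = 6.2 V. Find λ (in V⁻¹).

With V_GS fixed, I_D ∝ (1 + λ V_DS) in saturation, so I_D2/I_D1 = (1 + λ V_DS2)/(1 + λ V_DS1).
0.765/0.613 = 1.248 = (1 + 6.2 λ)/(1 + 2.83 λ).
Solving: λ (I_D1 V_DS2 − I_D2 V_DS1) = I_D2 − I_D1, so λ = (0.765 − 0.613) / (0.613 × 6.2 − 0.765 × 2.83) = 0.152 / 1.64 = 0.0929 V⁻¹.

λ = 0.0929 V⁻¹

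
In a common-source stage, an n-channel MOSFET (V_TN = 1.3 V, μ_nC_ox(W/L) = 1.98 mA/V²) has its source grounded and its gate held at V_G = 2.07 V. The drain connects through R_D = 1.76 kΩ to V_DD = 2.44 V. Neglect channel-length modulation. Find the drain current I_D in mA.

I_D = 0.587 mA

V_GS = V_G = 2.07 V, so V_ov = 2.07 − 1.3 = 0.77 V.
Assume saturation: I_D = ½ k_n V_ov² = 0.5 × 1.98 × 0.77² = 0.587 mA, giving V_DS = V_DD − I_D R_D = 2.44 − 0.587 × 1.76 = 1.41 V.
V_DS = 1.41 V ≥ V_ov = 0.77 V, confirming saturation.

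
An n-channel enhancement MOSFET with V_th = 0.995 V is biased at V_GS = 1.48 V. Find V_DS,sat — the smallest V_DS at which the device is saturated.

The boundary between triode and saturation is V_DS = V_GS − V_th = V_ov.
V_ov = 1.48 − 0.995 = 0.485 V.

V_DS,sat = 0.485 V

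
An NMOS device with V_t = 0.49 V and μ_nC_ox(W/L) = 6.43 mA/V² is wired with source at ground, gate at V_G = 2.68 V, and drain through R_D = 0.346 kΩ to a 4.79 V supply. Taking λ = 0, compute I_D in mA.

V_GS = V_G = 2.68 V, so V_ov = 2.68 − 0.49 = 2.19 V.
Assume saturation: I_D = ½ k_n V_ov² = 0.5 × 6.43 × 2.19² = 15.4 mA, giving V_DS = V_DD − I_D R_D = 4.79 − 15.4 × 0.346 = -0.545 V.
But -0.545 V < V_ov = 2.19 V, so the device is actually in triode.
In triode I_D = k_n[V_ov V_DS − ½ V_DS²] and I_D = (V_DD − V_DS)/R_D. Equating: 1.11 V_DS² − 5.872 V_DS + 4.79 = 0, giving V_DS = 1.01 V (the root below V_ov).
I_D = (4.79 − 1.01) / 0.346 = 10.9 mA.

I_D = 10.9 mA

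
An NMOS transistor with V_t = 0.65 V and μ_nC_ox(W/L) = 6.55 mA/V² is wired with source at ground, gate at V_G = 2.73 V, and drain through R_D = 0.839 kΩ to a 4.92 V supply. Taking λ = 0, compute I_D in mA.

I_D = 5.34 mA

V_GS = V_G = 2.73 V, so V_ov = 2.73 − 0.65 = 2.08 V.
Assume saturation: I_D = ½ k_n V_ov² = 0.5 × 6.55 × 2.08² = 14.2 mA, giving V_DS = V_DD − I_D R_D = 4.92 − 14.2 × 0.839 = -6.97 V.
But -6.97 V < V_ov = 2.08 V, so the device is actually in triode.
In triode I_D = k_n[V_ov V_DS − ½ V_DS²] and I_D = (V_DD − V_DS)/R_D. Equating: 2.75 V_DS² − 12.43 V_DS + 4.92 = 0, giving V_DS = 0.438 V (the root below V_ov).
I_D = (4.92 − 0.438) / 0.839 = 5.34 mA.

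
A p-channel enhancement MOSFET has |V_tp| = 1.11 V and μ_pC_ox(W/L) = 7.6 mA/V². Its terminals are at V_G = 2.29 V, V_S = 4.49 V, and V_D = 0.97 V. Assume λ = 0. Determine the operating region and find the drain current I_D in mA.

V_SG = V_S − V_G = 4.49 − 2.29 = 2.2 V; V_SD = V_S − V_D = 4.49 − 0.97 = 3.52 V.
V_ov = V_SG − |V_tp| = 2.2 − 1.11 = 1.09 V.
Since V_SD = 3.52 V ≥ V_ov = 1.09 V, the device is in saturation.
I_D = ½ k_p V_ov² = 0.5 × 7.6 × 1.09² = 4.51 mA.

Saturation; I_D = 4.51 mA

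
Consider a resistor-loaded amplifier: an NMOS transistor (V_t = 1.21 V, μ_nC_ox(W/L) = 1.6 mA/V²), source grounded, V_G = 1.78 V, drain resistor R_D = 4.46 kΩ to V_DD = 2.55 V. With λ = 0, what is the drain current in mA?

I_D = 0.260 mA

V_GS = V_G = 1.78 V, so V_ov = 1.78 − 1.21 = 0.57 V.
Assume saturation: I_D = ½ k_n V_ov² = 0.5 × 1.6 × 0.57² = 0.26 mA, giving V_DS = V_DD − I_D R_D = 2.55 − 0.26 × 4.46 = 1.39 V.
V_DS = 1.39 V ≥ V_ov = 0.57 V, confirming saturation.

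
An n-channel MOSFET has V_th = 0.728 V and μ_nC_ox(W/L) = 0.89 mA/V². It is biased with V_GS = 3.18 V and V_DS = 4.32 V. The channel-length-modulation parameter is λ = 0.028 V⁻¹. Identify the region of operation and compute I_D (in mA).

V_ov = V_GS − V_th = 3.18 − 0.728 = 2.45 V.
Since V_DS = 4.32 V ≥ V_ov = 2.45 V, the device is in saturation.
I_D = ½ k_n V_ov² (1 + λ V_DS) = 0.5 × 0.89 × 2.45² × (1 + 0.028 × 4.32) = 3 mA.

Saturation; I_D = 3.00 mA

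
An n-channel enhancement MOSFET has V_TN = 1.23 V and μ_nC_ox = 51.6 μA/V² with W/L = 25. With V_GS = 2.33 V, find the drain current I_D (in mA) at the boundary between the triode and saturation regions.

At the boundary V_DS = V_ov = V_GS − V_TN = 2.33 − 1.23 = 1.1 V.
k_n = μ_nC_ox · (W/L) = 1.29 mA/V².
I_D = ½ k_n V_ov² = 0.5 × 1.29 × 1.1² = 0.78 mA.

I_D = 0.780 mA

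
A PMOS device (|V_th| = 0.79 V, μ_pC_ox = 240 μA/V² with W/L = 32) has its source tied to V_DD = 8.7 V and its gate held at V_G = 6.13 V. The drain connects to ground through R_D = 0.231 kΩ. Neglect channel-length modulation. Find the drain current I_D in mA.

V_SG = V_DD − V_G = 8.7 − 6.13 = 2.57 V, so V_ov = 2.57 − 0.79 = 1.78 V.
k_p = μ_pC_ox · (W/L) = 7.68 mA/V².
Assume saturation: I_D = ½ k_p V_ov² = 0.5 × 7.68 × 1.78² = 12.2 mA, giving V_SD = V_DD − I_D R_D = 8.7 − 12.2 × 0.231 = 5.89 V.
V_SD = 5.89 V ≥ V_ov = 1.78 V, confirming saturation.

I_D = 12.2 mA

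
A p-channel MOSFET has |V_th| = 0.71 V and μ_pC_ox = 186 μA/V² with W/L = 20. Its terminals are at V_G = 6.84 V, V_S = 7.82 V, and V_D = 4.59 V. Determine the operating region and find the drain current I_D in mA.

V_SG = V_S − V_G = 7.82 − 6.84 = 0.98 V; V_SD = V_S − V_D = 7.82 − 4.59 = 3.23 V.
k_p = μ_pC_ox · (W/L) = 3.72 mA/V².
V_ov = V_SG − |V_th| = 0.98 − 0.71 = 0.27 V.
Since V_SD = 3.23 V ≥ V_ov = 0.27 V, the device is in saturation.
I_D = ½ k_p V_ov² = 0.5 × 3.72 × 0.27² = 0.136 mA.

Saturation; I_D = 0.136 mA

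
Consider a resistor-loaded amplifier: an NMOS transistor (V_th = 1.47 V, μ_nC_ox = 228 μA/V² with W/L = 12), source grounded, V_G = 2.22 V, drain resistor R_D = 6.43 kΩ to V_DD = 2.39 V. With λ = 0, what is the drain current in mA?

V_GS = V_G = 2.22 V, so V_ov = 2.22 − 1.47 = 0.75 V.
k_n = μ_nC_ox · (W/L) = 2.736 mA/V².
Assume saturation: I_D = ½ k_n V_ov² = 0.5 × 2.736 × 0.75² = 0.77 mA, giving V_DS = V_DD − I_D R_D = 2.39 − 0.77 × 6.43 = -2.56 V.
But -2.56 V < V_ov = 0.75 V, so the device is actually in triode.
In triode I_D = k_n[V_ov V_DS − ½ V_DS²] and I_D = (V_DD − V_DS)/R_D. Equating: 8.8 V_DS² − 14.19 V_DS + 2.39 = 0, giving V_DS = 0.191 V (the root below V_ov).
I_D = (2.39 − 0.191) / 6.43 = 0.342 mA.

I_D = 0.342 mA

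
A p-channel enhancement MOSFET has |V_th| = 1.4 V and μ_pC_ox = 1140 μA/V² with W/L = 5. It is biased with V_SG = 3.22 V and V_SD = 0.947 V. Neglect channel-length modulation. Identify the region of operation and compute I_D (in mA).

k_p = μ_pC_ox · (W/L) = 5.7 mA/V².
V_ov = V_SG − |V_th| = 3.22 − 1.4 = 1.82 V.
Since V_SD = 0.947 V < V_ov = 1.82 V, the device is in the triode region.
I_D = k_p [V_ov · V_SD − ½ V_SD²] = 5.7 × [1.82 × 0.947 − 0.5 × 0.947²] = 7.27 mA.

Triode; I_D = 7.27 mA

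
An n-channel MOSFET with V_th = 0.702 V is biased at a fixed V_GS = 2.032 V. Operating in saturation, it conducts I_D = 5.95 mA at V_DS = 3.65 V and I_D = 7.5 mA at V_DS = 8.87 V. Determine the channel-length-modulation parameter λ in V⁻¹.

λ = 0.0610 V⁻¹

With V_GS fixed, I_D ∝ (1 + λ V_DS) in saturation, so I_D2/I_D1 = (1 + λ V_DS2)/(1 + λ V_DS1).
7.5/5.95 = 1.261 = (1 + 8.87 λ)/(1 + 3.65 λ).
Solving: λ (I_D1 V_DS2 − I_D2 V_DS1) = I_D2 − I_D1, so λ = (7.5 − 5.95) / (5.95 × 8.87 − 7.5 × 3.65) = 1.55 / 25.4 = 0.061 V⁻¹.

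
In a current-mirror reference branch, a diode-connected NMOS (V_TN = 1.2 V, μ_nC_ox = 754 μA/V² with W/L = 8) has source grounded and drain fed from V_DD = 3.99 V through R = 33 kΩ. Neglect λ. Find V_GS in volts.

With gate tied to drain, V_GS = V_DS ≥ V_GS − V_TN, so the device is in saturation.
k_n = μ_nC_ox · (W/L) = 6.032 mA/V².
KCL at the drain: ½ k_n (V_GS − V_TN)² = (V_DD − V_GS)/R.
Let x = V_GS − 1.2. Then 99.5 x² + x − 2.79 = 0, giving x = 0.162 V (positive root), so V_GS = 1.36 V.
I_D = (V_DD − V_GS)/R = (3.99 − 1.36) / 33 = 0.0796 mA.

V_GS = 1.36 V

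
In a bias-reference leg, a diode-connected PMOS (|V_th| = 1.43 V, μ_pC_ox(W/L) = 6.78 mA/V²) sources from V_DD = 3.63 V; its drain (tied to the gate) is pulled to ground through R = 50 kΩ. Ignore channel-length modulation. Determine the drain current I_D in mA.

With gate tied to drain, V_SG = V_SD ≥ V_SG − |V_th|, so the device is in saturation.
KCL at the drain: ½ k_p (V_SG − |V_th|)² = (V_DD − V_SG)/R.
Let x = V_SG − 1.43. Then 170 x² + x − 2.2 = 0, giving x = 0.111 V (positive root), so V_SG = 1.54 V.
I_D = (V_DD − V_SG)/R = (3.63 − 1.54) / 50 = 0.0418 mA.

I_D = 0.0418 mA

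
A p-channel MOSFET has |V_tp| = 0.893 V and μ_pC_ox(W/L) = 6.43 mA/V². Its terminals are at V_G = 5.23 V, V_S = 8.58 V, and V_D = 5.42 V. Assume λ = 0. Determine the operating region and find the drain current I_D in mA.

V_SG = V_S − V_G = 8.58 − 5.23 = 3.35 V; V_SD = V_S − V_D = 8.58 − 5.42 = 3.16 V.
V_ov = V_SG − |V_tp| = 3.35 − 0.893 = 2.46 V.
Since V_SD = 3.16 V ≥ V_ov = 2.46 V, the device is in saturation.
I_D = ½ k_p V_ov² = 0.5 × 6.43 × 2.46² = 19.4 mA.

Saturation; I_D = 19.4 mA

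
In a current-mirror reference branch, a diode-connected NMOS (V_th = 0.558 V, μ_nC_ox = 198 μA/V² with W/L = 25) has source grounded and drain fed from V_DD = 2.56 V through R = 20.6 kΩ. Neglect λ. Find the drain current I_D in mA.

I_D = 0.0880 mA

With gate tied to drain, V_GS = V_DS ≥ V_GS − V_th, so the device is in saturation.
k_n = μ_nC_ox · (W/L) = 4.95 mA/V².
KCL at the drain: ½ k_n (V_GS − V_th)² = (V_DD − V_GS)/R.
Let x = V_GS − 0.558. Then 51 x² + x − 2.002 = 0, giving x = 0.189 V (positive root), so V_GS = 0.747 V.
I_D = (V_DD − V_GS)/R = (2.56 − 0.747) / 20.6 = 0.088 mA.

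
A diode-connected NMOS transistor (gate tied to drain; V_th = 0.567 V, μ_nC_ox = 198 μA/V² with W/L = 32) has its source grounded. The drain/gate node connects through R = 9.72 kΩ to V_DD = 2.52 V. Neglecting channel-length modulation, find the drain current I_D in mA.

With gate tied to drain, V_GS = V_DS ≥ V_GS − V_th, so the device is in saturation.
k_n = μ_nC_ox · (W/L) = 6.336 mA/V².
KCL at the drain: ½ k_n (V_GS − V_th)² = (V_DD − V_GS)/R.
Let x = V_GS − 0.567. Then 30.8 x² + x − 1.953 = 0, giving x = 0.236 V (positive root), so V_GS = 0.803 V.
I_D = (V_DD − V_GS)/R = (2.52 − 0.803) / 9.72 = 0.177 mA.

I_D = 0.177 mA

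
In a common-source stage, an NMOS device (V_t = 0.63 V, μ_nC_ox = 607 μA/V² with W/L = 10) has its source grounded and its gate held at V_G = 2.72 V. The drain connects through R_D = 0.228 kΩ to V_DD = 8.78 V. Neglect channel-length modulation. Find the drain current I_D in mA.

V_GS = V_G = 2.72 V, so V_ov = 2.72 − 0.63 = 2.09 V.
k_n = μ_nC_ox · (W/L) = 6.07 mA/V².
Assume saturation: I_D = ½ k_n V_ov² = 0.5 × 6.07 × 2.09² = 13.3 mA, giving V_DS = V_DD − I_D R_D = 8.78 − 13.3 × 0.228 = 5.76 V.
V_DS = 5.76 V ≥ V_ov = 2.09 V, confirming saturation.

I_D = 13.3 mA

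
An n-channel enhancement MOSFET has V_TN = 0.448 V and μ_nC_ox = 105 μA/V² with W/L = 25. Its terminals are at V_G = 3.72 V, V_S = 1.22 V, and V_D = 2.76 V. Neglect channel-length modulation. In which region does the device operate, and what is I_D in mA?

V_GS = V_G − V_S = 3.72 − 1.22 = 2.5 V; V_DS = V_D − V_S = 2.76 − 1.22 = 1.54 V.
k_n = μ_nC_ox · (W/L) = 2.625 mA/V².
V_ov = V_GS − V_TN = 2.5 − 0.448 = 2.05 V.
Since V_DS = 1.54 V < V_ov = 2.05 V, the device is in the triode region.
I_D = k_n [V_ov · V_DS − ½ V_DS²] = 2.625 × [2.05 × 1.54 − 0.5 × 1.54²] = 5.18 mA.

Triode; I_D = 5.18 mA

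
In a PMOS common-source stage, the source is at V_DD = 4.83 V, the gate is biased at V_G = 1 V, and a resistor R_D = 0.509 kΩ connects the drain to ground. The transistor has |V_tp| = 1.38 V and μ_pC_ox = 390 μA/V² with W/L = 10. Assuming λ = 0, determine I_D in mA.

I_D = 7.55 mA

V_SG = V_DD − V_G = 4.83 − 1 = 3.83 V, so V_ov = 3.83 − 1.38 = 2.45 V.
k_p = μ_pC_ox · (W/L) = 3.9 mA/V².
Assume saturation: I_D = ½ k_p V_ov² = 0.5 × 3.9 × 2.45² = 11.7 mA, giving V_SD = V_DD − I_D R_D = 4.83 − 11.7 × 0.509 = -1.13 V.
But -1.13 V < V_ov = 2.45 V, so the device is actually in triode.
In triode I_D = k_p[V_ov V_SD − ½ V_SD²] and I_D = (V_DD − V_SD)/R_D. Equating: 0.993 V_SD² − 5.863 V_SD + 4.83 = 0, giving V_SD = 0.989 V (the root below V_ov).
I_D = (4.83 − 0.989) / 0.509 = 7.55 mA.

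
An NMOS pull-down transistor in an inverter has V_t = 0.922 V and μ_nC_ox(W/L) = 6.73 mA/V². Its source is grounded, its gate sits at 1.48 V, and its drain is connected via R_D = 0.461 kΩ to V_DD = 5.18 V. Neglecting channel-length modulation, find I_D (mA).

I_D = 1.05 mA

V_GS = V_G = 1.48 V, so V_ov = 1.48 − 0.922 = 0.558 V.
Assume saturation: I_D = ½ k_n V_ov² = 0.5 × 6.73 × 0.558² = 1.05 mA, giving V_DS = V_DD − I_D R_D = 5.18 − 1.05 × 0.461 = 4.7 V.
V_DS = 4.7 V ≥ V_ov = 0.558 V, confirming saturation.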